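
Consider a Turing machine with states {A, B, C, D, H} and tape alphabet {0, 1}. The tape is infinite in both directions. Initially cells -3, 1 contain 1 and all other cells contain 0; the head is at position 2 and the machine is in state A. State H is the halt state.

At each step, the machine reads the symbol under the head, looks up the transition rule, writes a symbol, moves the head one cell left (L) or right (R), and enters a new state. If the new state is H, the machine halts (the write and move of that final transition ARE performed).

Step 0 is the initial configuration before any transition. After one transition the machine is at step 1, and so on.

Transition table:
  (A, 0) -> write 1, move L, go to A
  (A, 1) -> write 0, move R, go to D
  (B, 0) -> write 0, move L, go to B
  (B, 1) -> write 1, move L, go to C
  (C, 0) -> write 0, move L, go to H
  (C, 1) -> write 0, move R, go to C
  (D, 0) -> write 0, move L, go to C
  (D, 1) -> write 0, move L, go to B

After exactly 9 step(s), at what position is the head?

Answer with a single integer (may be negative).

Answer: -5

Derivation:
Step 1: in state A at pos 2, read 0 -> (A,0)->write 1,move L,goto A. Now: state=A, head=1, tape[-4..3]=01000110 (head:      ^)
Step 2: in state A at pos 1, read 1 -> (A,1)->write 0,move R,goto D. Now: state=D, head=2, tape[-4..3]=01000010 (head:       ^)
Step 3: in state D at pos 2, read 1 -> (D,1)->write 0,move L,goto B. Now: state=B, head=1, tape[-4..3]=01000000 (head:      ^)
Step 4: in state B at pos 1, read 0 -> (B,0)->write 0,move L,goto B. Now: state=B, head=0, tape[-4..3]=01000000 (head:     ^)
Step 5: in state B at pos 0, read 0 -> (B,0)->write 0,move L,goto B. Now: state=B, head=-1, tape[-4..3]=01000000 (head:    ^)
Step 6: in state B at pos -1, read 0 -> (B,0)->write 0,move L,goto B. Now: state=B, head=-2, tape[-4..3]=01000000 (head:   ^)
Step 7: in state B at pos -2, read 0 -> (B,0)->write 0,move L,goto B. Now: state=B, head=-3, tape[-4..3]=01000000 (head:  ^)
Step 8: in state B at pos -3, read 1 -> (B,1)->write 1,move L,goto C. Now: state=C, head=-4, tape[-5..3]=001000000 (head:  ^)
Step 9: in state C at pos -4, read 0 -> (C,0)->write 0,move L,goto H. Now: state=H, head=-5, tape[-6..3]=0001000000 (head:  ^)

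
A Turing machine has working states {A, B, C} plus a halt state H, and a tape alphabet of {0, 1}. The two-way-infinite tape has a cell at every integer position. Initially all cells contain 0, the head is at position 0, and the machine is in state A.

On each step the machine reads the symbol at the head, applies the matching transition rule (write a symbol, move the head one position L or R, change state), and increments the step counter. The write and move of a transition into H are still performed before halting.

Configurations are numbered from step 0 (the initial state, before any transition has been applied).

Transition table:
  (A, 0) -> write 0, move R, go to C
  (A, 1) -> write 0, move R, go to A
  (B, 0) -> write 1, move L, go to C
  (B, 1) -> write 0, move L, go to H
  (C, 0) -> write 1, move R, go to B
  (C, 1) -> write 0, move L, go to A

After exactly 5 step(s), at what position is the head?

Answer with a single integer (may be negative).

Step 1: in state A at pos 0, read 0 -> (A,0)->write 0,move R,goto C. Now: state=C, head=1, tape[-1..2]=0000 (head:   ^)
Step 2: in state C at pos 1, read 0 -> (C,0)->write 1,move R,goto B. Now: state=B, head=2, tape[-1..3]=00100 (head:    ^)
Step 3: in state B at pos 2, read 0 -> (B,0)->write 1,move L,goto C. Now: state=C, head=1, tape[-1..3]=00110 (head:   ^)
Step 4: in state C at pos 1, read 1 -> (C,1)->write 0,move L,goto A. Now: state=A, head=0, tape[-1..3]=00010 (head:  ^)
Step 5: in state A at pos 0, read 0 -> (A,0)->write 0,move R,goto C. Now: state=C, head=1, tape[-1..3]=00010 (head:   ^)

Answer: 1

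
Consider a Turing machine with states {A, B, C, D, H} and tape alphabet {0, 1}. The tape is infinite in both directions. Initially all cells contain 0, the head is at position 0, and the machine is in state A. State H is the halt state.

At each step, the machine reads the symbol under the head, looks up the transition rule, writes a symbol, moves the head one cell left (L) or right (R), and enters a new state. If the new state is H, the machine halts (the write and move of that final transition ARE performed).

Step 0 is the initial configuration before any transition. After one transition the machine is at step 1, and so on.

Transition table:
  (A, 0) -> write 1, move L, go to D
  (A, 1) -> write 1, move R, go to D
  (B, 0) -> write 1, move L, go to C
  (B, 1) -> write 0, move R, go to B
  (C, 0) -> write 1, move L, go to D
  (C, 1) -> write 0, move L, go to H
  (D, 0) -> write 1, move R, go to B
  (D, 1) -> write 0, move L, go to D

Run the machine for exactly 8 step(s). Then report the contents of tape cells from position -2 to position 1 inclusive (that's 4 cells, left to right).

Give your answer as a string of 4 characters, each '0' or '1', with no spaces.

Answer: 1111

Derivation:
Step 1: in state A at pos 0, read 0 -> (A,0)->write 1,move L,goto D. Now: state=D, head=-1, tape[-2..1]=0010 (head:  ^)
Step 2: in state D at pos -1, read 0 -> (D,0)->write 1,move R,goto B. Now: state=B, head=0, tape[-2..1]=0110 (head:   ^)
Step 3: in state B at pos 0, read 1 -> (B,1)->write 0,move R,goto B. Now: state=B, head=1, tape[-2..2]=01000 (head:    ^)
Step 4: in state B at pos 1, read 0 -> (B,0)->write 1,move L,goto C. Now: state=C, head=0, tape[-2..2]=01010 (head:   ^)
Step 5: in state C at pos 0, read 0 -> (C,0)->write 1,move L,goto D. Now: state=D, head=-1, tape[-2..2]=01110 (head:  ^)
Step 6: in state D at pos -1, read 1 -> (D,1)->write 0,move L,goto D. Now: state=D, head=-2, tape[-3..2]=000110 (head:  ^)
Step 7: in state D at pos -2, read 0 -> (D,0)->write 1,move R,goto B. Now: state=B, head=-1, tape[-3..2]=010110 (head:   ^)
Step 8: in state B at pos -1, read 0 -> (B,0)->write 1,move L,goto C. Now: state=C, head=-2, tape[-3..2]=011110 (head:  ^)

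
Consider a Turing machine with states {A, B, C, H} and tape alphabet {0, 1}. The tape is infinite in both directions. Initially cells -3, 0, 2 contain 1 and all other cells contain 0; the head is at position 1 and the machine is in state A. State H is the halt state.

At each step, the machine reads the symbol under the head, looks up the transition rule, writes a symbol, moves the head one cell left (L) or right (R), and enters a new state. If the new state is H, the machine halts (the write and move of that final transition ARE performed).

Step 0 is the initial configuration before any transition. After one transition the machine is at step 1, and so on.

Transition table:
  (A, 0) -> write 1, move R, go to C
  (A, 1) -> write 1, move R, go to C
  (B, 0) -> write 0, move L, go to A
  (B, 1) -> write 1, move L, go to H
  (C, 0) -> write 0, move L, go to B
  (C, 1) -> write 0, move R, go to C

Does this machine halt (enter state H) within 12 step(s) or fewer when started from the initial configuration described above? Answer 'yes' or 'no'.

Step 1: in state A at pos 1, read 0 -> (A,0)->write 1,move R,goto C. Now: state=C, head=2, tape[-4..3]=01001110 (head:       ^)
Step 2: in state C at pos 2, read 1 -> (C,1)->write 0,move R,goto C. Now: state=C, head=3, tape[-4..4]=010011000 (head:        ^)
Step 3: in state C at pos 3, read 0 -> (C,0)->write 0,move L,goto B. Now: state=B, head=2, tape[-4..4]=010011000 (head:       ^)
Step 4: in state B at pos 2, read 0 -> (B,0)->write 0,move L,goto A. Now: state=A, head=1, tape[-4..4]=010011000 (head:      ^)
Step 5: in state A at pos 1, read 1 -> (A,1)->write 1,move R,goto C. Now: state=C, head=2, tape[-4..4]=010011000 (head:       ^)
Step 6: in state C at pos 2, read 0 -> (C,0)->write 0,move L,goto B. Now: state=B, head=1, tape[-4..4]=010011000 (head:      ^)
Step 7: in state B at pos 1, read 1 -> (B,1)->write 1,move L,goto H. Now: state=H, head=0, tape[-4..4]=010011000 (head:     ^)
State H reached at step 7; 7 <= 12 -> yes

Answer: yes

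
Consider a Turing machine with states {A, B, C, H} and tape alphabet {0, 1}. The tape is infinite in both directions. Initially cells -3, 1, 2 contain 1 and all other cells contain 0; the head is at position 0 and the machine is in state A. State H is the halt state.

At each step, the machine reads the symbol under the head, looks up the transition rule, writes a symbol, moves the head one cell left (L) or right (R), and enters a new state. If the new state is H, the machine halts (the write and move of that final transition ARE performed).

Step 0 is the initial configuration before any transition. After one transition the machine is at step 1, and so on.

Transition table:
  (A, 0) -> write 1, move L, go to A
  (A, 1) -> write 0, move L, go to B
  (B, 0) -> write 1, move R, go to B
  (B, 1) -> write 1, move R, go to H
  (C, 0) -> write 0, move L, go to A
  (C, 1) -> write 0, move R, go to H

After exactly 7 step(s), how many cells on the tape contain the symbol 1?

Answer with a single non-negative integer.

Step 1: in state A at pos 0, read 0 -> (A,0)->write 1,move L,goto A. Now: state=A, head=-1, tape[-4..3]=01001110 (head:    ^)
Step 2: in state A at pos -1, read 0 -> (A,0)->write 1,move L,goto A. Now: state=A, head=-2, tape[-4..3]=01011110 (head:   ^)
Step 3: in state A at pos -2, read 0 -> (A,0)->write 1,move L,goto A. Now: state=A, head=-3, tape[-4..3]=01111110 (head:  ^)
Step 4: in state A at pos -3, read 1 -> (A,1)->write 0,move L,goto B. Now: state=B, head=-4, tape[-5..3]=000111110 (head:  ^)
Step 5: in state B at pos -4, read 0 -> (B,0)->write 1,move R,goto B. Now: state=B, head=-3, tape[-5..3]=010111110 (head:   ^)
Step 6: in state B at pos -3, read 0 -> (B,0)->write 1,move R,goto B. Now: state=B, head=-2, tape[-5..3]=011111110 (head:    ^)
Step 7: in state B at pos -2, read 1 -> (B,1)->write 1,move R,goto H. Now: state=H, head=-1, tape[-5..3]=011111110 (head:     ^)
Cells containing 1 after step 7: {-4, -3, -2, -1, 0, 1, 2} -> 7 cell(s)

Answer: 7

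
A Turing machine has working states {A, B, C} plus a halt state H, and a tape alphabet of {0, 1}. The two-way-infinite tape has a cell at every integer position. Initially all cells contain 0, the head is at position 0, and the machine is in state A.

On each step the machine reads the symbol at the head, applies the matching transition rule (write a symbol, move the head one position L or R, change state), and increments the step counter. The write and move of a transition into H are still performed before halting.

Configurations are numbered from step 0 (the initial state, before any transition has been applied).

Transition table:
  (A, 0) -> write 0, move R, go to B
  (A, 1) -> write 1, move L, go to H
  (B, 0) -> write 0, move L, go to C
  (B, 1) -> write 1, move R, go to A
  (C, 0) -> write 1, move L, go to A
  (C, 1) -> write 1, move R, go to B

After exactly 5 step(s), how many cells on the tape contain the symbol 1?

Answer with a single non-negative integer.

Answer: 1

Derivation:
Step 1: in state A at pos 0, read 0 -> (A,0)->write 0,move R,goto B. Now: state=B, head=1, tape[-1..2]=0000 (head:   ^)
Step 2: in state B at pos 1, read 0 -> (B,0)->write 0,move L,goto C. Now: state=C, head=0, tape[-1..2]=0000 (head:  ^)
Step 3: in state C at pos 0, read 0 -> (C,0)->write 1,move L,goto A. Now: state=A, head=-1, tape[-2..2]=00100 (head:  ^)
Step 4: in state A at pos -1, read 0 -> (A,0)->write 0,move R,goto B. Now: state=B, head=0, tape[-2..2]=00100 (head:   ^)
Step 5: in state B at pos 0, read 1 -> (B,1)->write 1,move R,goto A. Now: state=A, head=1, tape[-2..2]=00100 (head:    ^)
Cells containing 1 after step 5: {0} -> 1 cell(s)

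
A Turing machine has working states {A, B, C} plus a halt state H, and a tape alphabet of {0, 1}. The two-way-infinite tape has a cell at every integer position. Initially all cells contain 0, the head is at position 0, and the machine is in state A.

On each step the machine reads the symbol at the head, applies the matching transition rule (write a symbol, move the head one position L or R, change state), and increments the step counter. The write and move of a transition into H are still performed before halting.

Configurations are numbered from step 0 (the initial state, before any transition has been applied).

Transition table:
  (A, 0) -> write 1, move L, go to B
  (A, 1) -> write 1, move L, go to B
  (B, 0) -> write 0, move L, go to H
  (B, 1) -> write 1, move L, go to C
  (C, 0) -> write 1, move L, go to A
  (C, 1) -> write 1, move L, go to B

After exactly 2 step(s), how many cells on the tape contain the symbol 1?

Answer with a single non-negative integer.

Answer: 1

Derivation:
Step 1: in state A at pos 0, read 0 -> (A,0)->write 1,move L,goto B. Now: state=B, head=-1, tape[-2..1]=0010 (head:  ^)
Step 2: in state B at pos -1, read 0 -> (B,0)->write 0,move L,goto H. Now: state=H, head=-2, tape[-3..1]=00010 (head:  ^)
Cells containing 1 after step 2: {0} -> 1 cell(s)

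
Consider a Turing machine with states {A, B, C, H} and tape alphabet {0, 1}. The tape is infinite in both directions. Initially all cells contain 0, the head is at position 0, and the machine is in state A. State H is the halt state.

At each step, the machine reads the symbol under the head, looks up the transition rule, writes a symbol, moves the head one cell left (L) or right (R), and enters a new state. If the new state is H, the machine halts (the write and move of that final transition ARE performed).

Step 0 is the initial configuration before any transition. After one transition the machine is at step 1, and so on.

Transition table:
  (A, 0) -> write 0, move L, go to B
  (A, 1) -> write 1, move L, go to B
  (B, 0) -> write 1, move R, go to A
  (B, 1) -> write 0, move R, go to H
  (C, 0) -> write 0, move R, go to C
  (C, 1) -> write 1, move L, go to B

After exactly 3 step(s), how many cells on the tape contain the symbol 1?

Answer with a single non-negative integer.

Step 1: in state A at pos 0, read 0 -> (A,0)->write 0,move L,goto B. Now: state=B, head=-1, tape[-2..1]=0000 (head:  ^)
Step 2: in state B at pos -1, read 0 -> (B,0)->write 1,move R,goto A. Now: state=A, head=0, tape[-2..1]=0100 (head:   ^)
Step 3: in state A at pos 0, read 0 -> (A,0)->write 0,move L,goto B. Now: state=B, head=-1, tape[-2..1]=0100 (head:  ^)
Cells containing 1 after step 3: {-1} -> 1 cell(s)

Answer: 1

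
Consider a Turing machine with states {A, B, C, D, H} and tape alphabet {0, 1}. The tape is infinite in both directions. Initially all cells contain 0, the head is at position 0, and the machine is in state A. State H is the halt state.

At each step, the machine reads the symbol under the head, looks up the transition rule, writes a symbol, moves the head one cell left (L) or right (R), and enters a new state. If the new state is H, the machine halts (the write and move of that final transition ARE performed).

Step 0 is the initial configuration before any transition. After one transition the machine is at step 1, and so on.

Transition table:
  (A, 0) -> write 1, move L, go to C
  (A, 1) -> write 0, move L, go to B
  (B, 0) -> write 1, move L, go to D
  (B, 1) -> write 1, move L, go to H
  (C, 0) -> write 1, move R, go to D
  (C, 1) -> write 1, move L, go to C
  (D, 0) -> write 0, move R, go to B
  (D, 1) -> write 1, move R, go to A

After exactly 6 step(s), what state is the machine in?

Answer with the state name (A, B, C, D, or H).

Answer: C

Derivation:
Step 1: in state A at pos 0, read 0 -> (A,0)->write 1,move L,goto C. Now: state=C, head=-1, tape[-2..1]=0010 (head:  ^)
Step 2: in state C at pos -1, read 0 -> (C,0)->write 1,move R,goto D. Now: state=D, head=0, tape[-2..1]=0110 (head:   ^)
Step 3: in state D at pos 0, read 1 -> (D,1)->write 1,move R,goto A. Now: state=A, head=1, tape[-2..2]=01100 (head:    ^)
Step 4: in state A at pos 1, read 0 -> (A,0)->write 1,move L,goto C. Now: state=C, head=0, tape[-2..2]=01110 (head:   ^)
Step 5: in state C at pos 0, read 1 -> (C,1)->write 1,move L,goto C. Now: state=C, head=-1, tape[-2..2]=01110 (head:  ^)
Step 6: in state C at pos -1, read 1 -> (C,1)->write 1,move L,goto C. Now: state=C, head=-2, tape[-3..2]=001110 (head:  ^)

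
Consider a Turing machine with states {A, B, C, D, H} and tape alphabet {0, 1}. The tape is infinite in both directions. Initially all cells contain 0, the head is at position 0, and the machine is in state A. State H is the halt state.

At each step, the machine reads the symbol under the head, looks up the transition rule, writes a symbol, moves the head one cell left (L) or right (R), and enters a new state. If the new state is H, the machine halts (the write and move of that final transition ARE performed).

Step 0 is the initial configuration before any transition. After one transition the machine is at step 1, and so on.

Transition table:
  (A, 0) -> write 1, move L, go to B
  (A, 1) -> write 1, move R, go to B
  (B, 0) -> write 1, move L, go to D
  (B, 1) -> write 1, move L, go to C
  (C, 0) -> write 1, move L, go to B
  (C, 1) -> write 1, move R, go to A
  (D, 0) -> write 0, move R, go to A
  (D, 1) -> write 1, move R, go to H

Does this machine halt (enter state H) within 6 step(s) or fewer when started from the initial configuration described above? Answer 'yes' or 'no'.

Answer: no

Derivation:
Step 1: in state A at pos 0, read 0 -> (A,0)->write 1,move L,goto B. Now: state=B, head=-1, tape[-2..1]=0010 (head:  ^)
Step 2: in state B at pos -1, read 0 -> (B,0)->write 1,move L,goto D. Now: state=D, head=-2, tape[-3..1]=00110 (head:  ^)
Step 3: in state D at pos -2, read 0 -> (D,0)->write 0,move R,goto A. Now: state=A, head=-1, tape[-3..1]=00110 (head:   ^)
Step 4: in state A at pos -1, read 1 -> (A,1)->write 1,move R,goto B. Now: state=B, head=0, tape[-3..1]=00110 (head:    ^)
Step 5: in state B at pos 0, read 1 -> (B,1)->write 1,move L,goto C. Now: state=C, head=-1, tape[-3..1]=00110 (head:   ^)
Step 6: in state C at pos -1, read 1 -> (C,1)->write 1,move R,goto A. Now: state=A, head=0, tape[-3..1]=00110 (head:    ^)
After 6 step(s): state = A (not H) -> not halted within 6 -> no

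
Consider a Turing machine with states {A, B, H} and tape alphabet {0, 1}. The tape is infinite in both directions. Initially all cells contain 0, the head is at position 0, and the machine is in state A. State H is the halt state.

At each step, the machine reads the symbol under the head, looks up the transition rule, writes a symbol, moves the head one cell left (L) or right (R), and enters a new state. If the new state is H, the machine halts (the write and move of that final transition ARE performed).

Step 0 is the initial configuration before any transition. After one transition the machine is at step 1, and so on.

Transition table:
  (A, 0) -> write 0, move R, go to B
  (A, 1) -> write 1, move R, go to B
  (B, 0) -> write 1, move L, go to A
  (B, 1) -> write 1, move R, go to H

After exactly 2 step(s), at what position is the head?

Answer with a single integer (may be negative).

Step 1: in state A at pos 0, read 0 -> (A,0)->write 0,move R,goto B. Now: state=B, head=1, tape[-1..2]=0000 (head:   ^)
Step 2: in state B at pos 1, read 0 -> (B,0)->write 1,move L,goto A. Now: state=A, head=0, tape[-1..2]=0010 (head:  ^)

Answer: 0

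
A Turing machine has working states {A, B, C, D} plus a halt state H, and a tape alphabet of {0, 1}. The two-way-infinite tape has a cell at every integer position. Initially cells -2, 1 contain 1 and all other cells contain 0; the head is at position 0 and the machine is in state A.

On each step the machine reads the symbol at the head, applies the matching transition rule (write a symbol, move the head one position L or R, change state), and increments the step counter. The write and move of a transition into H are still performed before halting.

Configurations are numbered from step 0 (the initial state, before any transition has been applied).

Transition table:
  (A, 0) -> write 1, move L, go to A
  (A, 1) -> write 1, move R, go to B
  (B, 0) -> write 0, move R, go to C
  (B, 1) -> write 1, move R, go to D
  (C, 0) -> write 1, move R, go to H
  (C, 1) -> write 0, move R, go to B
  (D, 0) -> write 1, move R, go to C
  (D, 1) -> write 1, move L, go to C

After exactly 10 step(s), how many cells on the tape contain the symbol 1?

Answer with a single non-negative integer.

Answer: 2

Derivation:
Step 1: in state A at pos 0, read 0 -> (A,0)->write 1,move L,goto A. Now: state=A, head=-1, tape[-3..2]=010110 (head:   ^)
Step 2: in state A at pos -1, read 0 -> (A,0)->write 1,move L,goto A. Now: state=A, head=-2, tape[-3..2]=011110 (head:  ^)
Step 3: in state A at pos -2, read 1 -> (A,1)->write 1,move R,goto B. Now: state=B, head=-1, tape[-3..2]=011110 (head:   ^)
Step 4: in state B at pos -1, read 1 -> (B,1)->write 1,move R,goto D. Now: state=D, head=0, tape[-3..2]=011110 (head:    ^)
Step 5: in state D at pos 0, read 1 -> (D,1)->write 1,move L,goto C. Now: state=C, head=-1, tape[-3..2]=011110 (head:   ^)
Step 6: in state C at pos -1, read 1 -> (C,1)->write 0,move R,goto B. Now: state=B, head=0, tape[-3..2]=010110 (head:    ^)
Step 7: in state B at pos 0, read 1 -> (B,1)->write 1,move R,goto D. Now: state=D, head=1, tape[-3..2]=010110 (head:     ^)
Step 8: in state D at pos 1, read 1 -> (D,1)->write 1,move L,goto C. Now: state=C, head=0, tape[-3..2]=010110 (head:    ^)
Step 9: in state C at pos 0, read 1 -> (C,1)->write 0,move R,goto B. Now: state=B, head=1, tape[-3..2]=010010 (head:     ^)
Step 10: in state B at pos 1, read 1 -> (B,1)->write 1,move R,goto D. Now: state=D, head=2, tape[-3..3]=0100100 (head:      ^)
Cells containing 1 after step 10: {-2, 1} -> 2 cell(s)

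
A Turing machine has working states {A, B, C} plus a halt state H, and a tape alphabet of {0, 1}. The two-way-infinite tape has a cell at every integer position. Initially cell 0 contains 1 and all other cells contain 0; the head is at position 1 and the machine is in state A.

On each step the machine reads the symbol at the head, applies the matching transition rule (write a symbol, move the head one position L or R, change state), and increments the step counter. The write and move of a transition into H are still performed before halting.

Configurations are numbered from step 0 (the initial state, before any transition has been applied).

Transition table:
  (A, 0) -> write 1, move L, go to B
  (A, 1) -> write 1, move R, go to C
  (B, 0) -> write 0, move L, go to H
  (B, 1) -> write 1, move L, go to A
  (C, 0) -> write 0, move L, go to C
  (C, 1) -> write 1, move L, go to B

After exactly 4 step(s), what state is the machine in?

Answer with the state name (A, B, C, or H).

Answer: H

Derivation:
Step 1: in state A at pos 1, read 0 -> (A,0)->write 1,move L,goto B. Now: state=B, head=0, tape[-1..2]=0110 (head:  ^)
Step 2: in state B at pos 0, read 1 -> (B,1)->write 1,move L,goto A. Now: state=A, head=-1, tape[-2..2]=00110 (head:  ^)
Step 3: in state A at pos -1, read 0 -> (A,0)->write 1,move L,goto B. Now: state=B, head=-2, tape[-3..2]=001110 (head:  ^)
Step 4: in state B at pos -2, read 0 -> (B,0)->write 0,move L,goto H. Now: state=H, head=-3, tape[-4..2]=0001110 (head:  ^)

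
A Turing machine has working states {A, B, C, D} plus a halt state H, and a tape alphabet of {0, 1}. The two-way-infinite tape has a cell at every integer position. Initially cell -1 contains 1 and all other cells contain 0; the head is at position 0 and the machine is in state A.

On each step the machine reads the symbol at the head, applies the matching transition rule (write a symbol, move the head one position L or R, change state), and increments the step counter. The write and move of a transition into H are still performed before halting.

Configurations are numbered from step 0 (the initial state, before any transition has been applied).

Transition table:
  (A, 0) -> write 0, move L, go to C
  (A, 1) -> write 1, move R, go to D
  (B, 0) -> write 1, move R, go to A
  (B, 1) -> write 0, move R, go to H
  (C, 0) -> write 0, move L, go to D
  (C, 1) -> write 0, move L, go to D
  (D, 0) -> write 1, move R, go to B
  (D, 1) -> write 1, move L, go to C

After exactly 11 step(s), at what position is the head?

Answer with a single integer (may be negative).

Step 1: in state A at pos 0, read 0 -> (A,0)->write 0,move L,goto C. Now: state=C, head=-1, tape[-2..1]=0100 (head:  ^)
Step 2: in state C at pos -1, read 1 -> (C,1)->write 0,move L,goto D. Now: state=D, head=-2, tape[-3..1]=00000 (head:  ^)
Step 3: in state D at pos -2, read 0 -> (D,0)->write 1,move R,goto B. Now: state=B, head=-1, tape[-3..1]=01000 (head:   ^)
Step 4: in state B at pos -1, read 0 -> (B,0)->write 1,move R,goto A. Now: state=A, head=0, tape[-3..1]=01100 (head:    ^)
Step 5: in state A at pos 0, read 0 -> (A,0)->write 0,move L,goto C. Now: state=C, head=-1, tape[-3..1]=01100 (head:   ^)
Step 6: in state C at pos -1, read 1 -> (C,1)->write 0,move L,goto D. Now: state=D, head=-2, tape[-3..1]=01000 (head:  ^)
Step 7: in state D at pos -2, read 1 -> (D,1)->write 1,move L,goto C. Now: state=C, head=-3, tape[-4..1]=001000 (head:  ^)
Step 8: in state C at pos -3, read 0 -> (C,0)->write 0,move L,goto D. Now: state=D, head=-4, tape[-5..1]=0001000 (head:  ^)
Step 9: in state D at pos -4, read 0 -> (D,0)->write 1,move R,goto B. Now: state=B, head=-3, tape[-5..1]=0101000 (head:   ^)
Step 10: in state B at pos -3, read 0 -> (B,0)->write 1,move R,goto A. Now: state=A, head=-2, tape[-5..1]=0111000 (head:    ^)
Step 11: in state A at pos -2, read 1 -> (A,1)->write 1,move R,goto D. Now: state=D, head=-1, tape[-5..1]=0111000 (head:     ^)

Answer: -1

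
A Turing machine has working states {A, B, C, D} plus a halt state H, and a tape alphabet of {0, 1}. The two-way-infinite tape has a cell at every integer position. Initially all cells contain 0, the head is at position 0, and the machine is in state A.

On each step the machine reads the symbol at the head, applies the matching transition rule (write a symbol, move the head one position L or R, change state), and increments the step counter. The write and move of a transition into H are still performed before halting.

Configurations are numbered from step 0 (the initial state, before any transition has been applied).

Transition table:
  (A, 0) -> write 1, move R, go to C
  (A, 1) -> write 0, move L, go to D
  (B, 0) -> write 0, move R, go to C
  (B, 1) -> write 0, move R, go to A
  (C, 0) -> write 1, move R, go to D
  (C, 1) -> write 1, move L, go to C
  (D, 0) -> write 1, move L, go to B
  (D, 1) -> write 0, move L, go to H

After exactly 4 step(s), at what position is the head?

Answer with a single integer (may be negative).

Answer: 2

Derivation:
Step 1: in state A at pos 0, read 0 -> (A,0)->write 1,move R,goto C. Now: state=C, head=1, tape[-1..2]=0100 (head:   ^)
Step 2: in state C at pos 1, read 0 -> (C,0)->write 1,move R,goto D. Now: state=D, head=2, tape[-1..3]=01100 (head:    ^)
Step 3: in state D at pos 2, read 0 -> (D,0)->write 1,move L,goto B. Now: state=B, head=1, tape[-1..3]=01110 (head:   ^)
Step 4: in state B at pos 1, read 1 -> (B,1)->write 0,move R,goto A. Now: state=A, head=2, tape[-1..3]=01010 (head:    ^)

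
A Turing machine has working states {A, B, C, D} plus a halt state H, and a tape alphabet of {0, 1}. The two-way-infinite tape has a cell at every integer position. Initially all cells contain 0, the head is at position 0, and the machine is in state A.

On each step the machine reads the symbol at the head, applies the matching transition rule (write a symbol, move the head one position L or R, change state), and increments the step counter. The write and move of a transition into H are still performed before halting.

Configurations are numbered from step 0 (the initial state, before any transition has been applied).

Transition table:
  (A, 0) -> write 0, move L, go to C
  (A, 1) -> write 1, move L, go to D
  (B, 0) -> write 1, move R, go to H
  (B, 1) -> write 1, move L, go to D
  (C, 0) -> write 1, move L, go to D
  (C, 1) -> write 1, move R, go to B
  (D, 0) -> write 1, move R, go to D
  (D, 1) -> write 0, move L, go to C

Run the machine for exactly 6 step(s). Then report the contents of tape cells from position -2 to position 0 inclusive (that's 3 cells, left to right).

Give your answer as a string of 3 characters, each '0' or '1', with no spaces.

Step 1: in state A at pos 0, read 0 -> (A,0)->write 0,move L,goto C. Now: state=C, head=-1, tape[-2..1]=0000 (head:  ^)
Step 2: in state C at pos -1, read 0 -> (C,0)->write 1,move L,goto D. Now: state=D, head=-2, tape[-3..1]=00100 (head:  ^)
Step 3: in state D at pos -2, read 0 -> (D,0)->write 1,move R,goto D. Now: state=D, head=-1, tape[-3..1]=01100 (head:   ^)
Step 4: in state D at pos -1, read 1 -> (D,1)->write 0,move L,goto C. Now: state=C, head=-2, tape[-3..1]=01000 (head:  ^)
Step 5: in state C at pos -2, read 1 -> (C,1)->write 1,move R,goto B. Now: state=B, head=-1, tape[-3..1]=01000 (head:   ^)
Step 6: in state B at pos -1, read 0 -> (B,0)->write 1,move R,goto H. Now: state=H, head=0, tape[-3..1]=01100 (head:    ^)

Answer: 110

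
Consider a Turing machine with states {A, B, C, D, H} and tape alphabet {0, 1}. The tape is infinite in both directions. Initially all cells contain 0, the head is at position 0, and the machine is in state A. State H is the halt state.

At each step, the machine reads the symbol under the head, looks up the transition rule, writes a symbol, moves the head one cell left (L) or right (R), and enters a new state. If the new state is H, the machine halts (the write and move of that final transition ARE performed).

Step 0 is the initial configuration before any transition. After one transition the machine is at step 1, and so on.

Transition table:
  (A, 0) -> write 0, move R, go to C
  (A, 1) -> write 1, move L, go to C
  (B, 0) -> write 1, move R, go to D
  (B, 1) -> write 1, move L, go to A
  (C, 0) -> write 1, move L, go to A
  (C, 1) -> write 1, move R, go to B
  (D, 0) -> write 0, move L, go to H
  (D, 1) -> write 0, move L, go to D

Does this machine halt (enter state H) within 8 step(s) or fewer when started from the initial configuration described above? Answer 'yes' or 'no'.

Answer: yes

Derivation:
Step 1: in state A at pos 0, read 0 -> (A,0)->write 0,move R,goto C. Now: state=C, head=1, tape[-1..2]=0000 (head:   ^)
Step 2: in state C at pos 1, read 0 -> (C,0)->write 1,move L,goto A. Now: state=A, head=0, tape[-1..2]=0010 (head:  ^)
Step 3: in state A at pos 0, read 0 -> (A,0)->write 0,move R,goto C. Now: state=C, head=1, tape[-1..2]=0010 (head:   ^)
Step 4: in state C at pos 1, read 1 -> (C,1)->write 1,move R,goto B. Now: state=B, head=2, tape[-1..3]=00100 (head:    ^)
Step 5: in state B at pos 2, read 0 -> (B,0)->write 1,move R,goto D. Now: state=D, head=3, tape[-1..4]=001100 (head:     ^)
Step 6: in state D at pos 3, read 0 -> (D,0)->write 0,move L,goto H. Now: state=H, head=2, tape[-1..4]=001100 (head:    ^)
State H reached at step 6; 6 <= 8 -> yes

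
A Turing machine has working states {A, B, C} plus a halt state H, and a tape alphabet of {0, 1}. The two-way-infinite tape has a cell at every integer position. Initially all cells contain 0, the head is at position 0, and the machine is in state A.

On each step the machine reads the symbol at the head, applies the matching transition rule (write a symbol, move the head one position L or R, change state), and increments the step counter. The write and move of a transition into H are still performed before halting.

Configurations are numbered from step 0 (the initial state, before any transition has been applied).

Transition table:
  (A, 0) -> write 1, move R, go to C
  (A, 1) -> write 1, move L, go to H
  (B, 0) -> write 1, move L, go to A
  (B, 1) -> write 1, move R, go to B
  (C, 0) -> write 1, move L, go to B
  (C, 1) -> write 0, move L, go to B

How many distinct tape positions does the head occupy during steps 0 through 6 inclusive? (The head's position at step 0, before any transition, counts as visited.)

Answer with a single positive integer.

Step 1: in state A at pos 0, read 0 -> (A,0)->write 1,move R,goto C. Now: state=C, head=1, tape[-1..2]=0100 (head:   ^)
Step 2: in state C at pos 1, read 0 -> (C,0)->write 1,move L,goto B. Now: state=B, head=0, tape[-1..2]=0110 (head:  ^)
Step 3: in state B at pos 0, read 1 -> (B,1)->write 1,move R,goto B. Now: state=B, head=1, tape[-1..2]=0110 (head:   ^)
Step 4: in state B at pos 1, read 1 -> (B,1)->write 1,move R,goto B. Now: state=B, head=2, tape[-1..3]=01100 (head:    ^)
Step 5: in state B at pos 2, read 0 -> (B,0)->write 1,move L,goto A. Now: state=A, head=1, tape[-1..3]=01110 (head:   ^)
Step 6: in state A at pos 1, read 1 -> (A,1)->write 1,move L,goto H. Now: state=H, head=0, tape[-1..3]=01110 (head:  ^)
Head positions at steps 0..6: starting at 0, distinct positions visited = {0, 1, 2} -> 3 position(s)

Answer: 3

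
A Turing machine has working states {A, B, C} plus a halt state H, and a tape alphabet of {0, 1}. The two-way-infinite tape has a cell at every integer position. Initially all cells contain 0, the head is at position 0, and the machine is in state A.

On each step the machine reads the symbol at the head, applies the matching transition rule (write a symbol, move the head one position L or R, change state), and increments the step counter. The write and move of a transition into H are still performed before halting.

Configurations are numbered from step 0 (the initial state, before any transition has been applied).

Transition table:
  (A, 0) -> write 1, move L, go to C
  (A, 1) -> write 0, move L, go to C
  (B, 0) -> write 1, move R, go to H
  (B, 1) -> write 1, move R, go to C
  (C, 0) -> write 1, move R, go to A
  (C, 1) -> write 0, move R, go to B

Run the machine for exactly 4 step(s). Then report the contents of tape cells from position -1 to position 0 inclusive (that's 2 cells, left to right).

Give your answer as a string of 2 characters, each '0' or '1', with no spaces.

Step 1: in state A at pos 0, read 0 -> (A,0)->write 1,move L,goto C. Now: state=C, head=-1, tape[-2..1]=0010 (head:  ^)
Step 2: in state C at pos -1, read 0 -> (C,0)->write 1,move R,goto A. Now: state=A, head=0, tape[-2..1]=0110 (head:   ^)
Step 3: in state A at pos 0, read 1 -> (A,1)->write 0,move L,goto C. Now: state=C, head=-1, tape[-2..1]=0100 (head:  ^)
Step 4: in state C at pos -1, read 1 -> (C,1)->write 0,move R,goto B. Now: state=B, head=0, tape[-2..1]=0000 (head:   ^)

Answer: 00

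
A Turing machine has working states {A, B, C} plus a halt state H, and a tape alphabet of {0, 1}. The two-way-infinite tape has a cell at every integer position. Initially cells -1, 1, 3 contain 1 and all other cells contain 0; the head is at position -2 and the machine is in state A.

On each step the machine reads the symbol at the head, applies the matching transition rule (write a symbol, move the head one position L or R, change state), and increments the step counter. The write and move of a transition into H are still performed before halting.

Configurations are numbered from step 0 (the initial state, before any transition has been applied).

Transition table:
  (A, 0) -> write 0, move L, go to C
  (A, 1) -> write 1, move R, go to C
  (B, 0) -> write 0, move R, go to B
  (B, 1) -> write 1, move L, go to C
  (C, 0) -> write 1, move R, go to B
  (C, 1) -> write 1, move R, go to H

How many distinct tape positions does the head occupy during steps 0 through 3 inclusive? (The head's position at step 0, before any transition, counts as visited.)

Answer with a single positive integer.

Step 1: in state A at pos -2, read 0 -> (A,0)->write 0,move L,goto C. Now: state=C, head=-3, tape[-4..4]=000101010 (head:  ^)
Step 2: in state C at pos -3, read 0 -> (C,0)->write 1,move R,goto B. Now: state=B, head=-2, tape[-4..4]=010101010 (head:   ^)
Step 3: in state B at pos -2, read 0 -> (B,0)->write 0,move R,goto B. Now: state=B, head=-1, tape[-4..4]=010101010 (head:    ^)
Head positions at steps 0..3: starting at -2, distinct positions visited = {-3, -2, -1} -> 3 position(s)

Answer: 3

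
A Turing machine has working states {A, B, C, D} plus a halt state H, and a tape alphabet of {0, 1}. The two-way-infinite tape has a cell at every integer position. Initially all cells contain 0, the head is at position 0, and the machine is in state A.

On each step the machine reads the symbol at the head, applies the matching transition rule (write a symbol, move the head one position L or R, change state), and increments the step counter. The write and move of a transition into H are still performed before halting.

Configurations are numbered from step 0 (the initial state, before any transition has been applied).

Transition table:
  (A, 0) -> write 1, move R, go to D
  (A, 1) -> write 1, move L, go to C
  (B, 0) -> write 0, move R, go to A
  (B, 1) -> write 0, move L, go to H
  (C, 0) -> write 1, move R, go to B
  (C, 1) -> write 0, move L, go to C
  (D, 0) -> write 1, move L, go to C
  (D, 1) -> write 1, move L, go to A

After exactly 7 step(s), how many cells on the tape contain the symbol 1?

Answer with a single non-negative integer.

Step 1: in state A at pos 0, read 0 -> (A,0)->write 1,move R,goto D. Now: state=D, head=1, tape[-1..2]=0100 (head:   ^)
Step 2: in state D at pos 1, read 0 -> (D,0)->write 1,move L,goto C. Now: state=C, head=0, tape[-1..2]=0110 (head:  ^)
Step 3: in state C at pos 0, read 1 -> (C,1)->write 0,move L,goto C. Now: state=C, head=-1, tape[-2..2]=00010 (head:  ^)
Step 4: in state C at pos -1, read 0 -> (C,0)->write 1,move R,goto B. Now: state=B, head=0, tape[-2..2]=01010 (head:   ^)
Step 5: in state B at pos 0, read 0 -> (B,0)->write 0,move R,goto A. Now: state=A, head=1, tape[-2..2]=01010 (head:    ^)
Step 6: in state A at pos 1, read 1 -> (A,1)->write 1,move L,goto C. Now: state=C, head=0, tape[-2..2]=01010 (head:   ^)
Step 7: in state C at pos 0, read 0 -> (C,0)->write 1,move R,goto B. Now: state=B, head=1, tape[-2..2]=01110 (head:    ^)
Cells containing 1 after step 7: {-1, 0, 1} -> 3 cell(s)

Answer: 3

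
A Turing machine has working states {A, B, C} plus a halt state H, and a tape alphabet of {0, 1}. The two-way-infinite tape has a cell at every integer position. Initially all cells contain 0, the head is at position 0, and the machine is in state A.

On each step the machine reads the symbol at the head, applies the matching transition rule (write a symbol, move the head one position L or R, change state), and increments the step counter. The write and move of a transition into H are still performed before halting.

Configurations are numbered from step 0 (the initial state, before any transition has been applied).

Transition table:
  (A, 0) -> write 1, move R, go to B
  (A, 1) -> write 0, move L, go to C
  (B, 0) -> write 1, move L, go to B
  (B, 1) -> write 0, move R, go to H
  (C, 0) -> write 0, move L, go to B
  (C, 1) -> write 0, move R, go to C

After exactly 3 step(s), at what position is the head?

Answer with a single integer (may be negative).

Step 1: in state A at pos 0, read 0 -> (A,0)->write 1,move R,goto B. Now: state=B, head=1, tape[-1..2]=0100 (head:   ^)
Step 2: in state B at pos 1, read 0 -> (B,0)->write 1,move L,goto B. Now: state=B, head=0, tape[-1..2]=0110 (head:  ^)
Step 3: in state B at pos 0, read 1 -> (B,1)->write 0,move R,goto H. Now: state=H, head=1, tape[-1..2]=0010 (head:   ^)

Answer: 1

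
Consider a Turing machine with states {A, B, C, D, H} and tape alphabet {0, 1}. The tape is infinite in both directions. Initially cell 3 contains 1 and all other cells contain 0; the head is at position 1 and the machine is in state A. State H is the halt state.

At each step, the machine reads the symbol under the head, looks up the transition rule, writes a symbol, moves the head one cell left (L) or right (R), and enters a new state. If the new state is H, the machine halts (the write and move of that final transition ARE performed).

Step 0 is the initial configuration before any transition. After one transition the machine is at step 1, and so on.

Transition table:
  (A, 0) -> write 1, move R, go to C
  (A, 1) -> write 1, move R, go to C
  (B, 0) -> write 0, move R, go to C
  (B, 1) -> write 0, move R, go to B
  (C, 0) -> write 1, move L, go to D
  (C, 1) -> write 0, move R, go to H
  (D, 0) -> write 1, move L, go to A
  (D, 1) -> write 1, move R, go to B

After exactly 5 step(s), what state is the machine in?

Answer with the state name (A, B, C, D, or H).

Step 1: in state A at pos 1, read 0 -> (A,0)->write 1,move R,goto C. Now: state=C, head=2, tape[0..4]=01010 (head:   ^)
Step 2: in state C at pos 2, read 0 -> (C,0)->write 1,move L,goto D. Now: state=D, head=1, tape[0..4]=01110 (head:  ^)
Step 3: in state D at pos 1, read 1 -> (D,1)->write 1,move R,goto B. Now: state=B, head=2, tape[0..4]=01110 (head:   ^)
Step 4: in state B at pos 2, read 1 -> (B,1)->write 0,move R,goto B. Now: state=B, head=3, tape[0..4]=01010 (head:    ^)
Step 5: in state B at pos 3, read 1 -> (B,1)->write 0,move R,goto B. Now: state=B, head=4, tape[0..5]=010000 (head:     ^)

Answer: B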